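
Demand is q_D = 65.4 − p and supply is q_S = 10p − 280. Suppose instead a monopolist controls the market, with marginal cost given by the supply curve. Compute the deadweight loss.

In inverse form: demand p = 65.4 − q, supply p = 28 + 0.1q.
Competitive equilibrium: 65.4 − q = 28 + 0.1q → q* = 34, p* = 31.4.
Marginal revenue: MR = 65.4 − 2q. Set MR = MC: 65.4 − 2q = 28 + 0.1q → q_m = 17.8095.
Price p_m = 65.4 − 1·17.8095 = 47.5905; MC(q_m) = 28 + 0.1·17.8095 = 29.781.
Competitive q* = 34, so Δq = 16.1905; wedge = 47.5905 − 29.781 = 17.8095.
Deadweight loss = ½ × 16.1905 × 17.8095 = 144.17.

144.17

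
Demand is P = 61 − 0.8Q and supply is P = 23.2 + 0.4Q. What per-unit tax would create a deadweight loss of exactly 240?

24

Competitive equilibrium: 61 − 0.8Q = 23.2 + 0.4Q → Q* = 31.5, P* = 35.8.
A tax t gives ΔQ = t/1.2 and wedge t, so DWL = t²/2.4.
t²/2.4 = 240 → t² = 576 → t = 24.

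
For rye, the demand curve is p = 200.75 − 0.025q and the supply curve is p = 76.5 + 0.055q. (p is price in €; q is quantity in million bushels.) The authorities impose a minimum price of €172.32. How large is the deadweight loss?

€6919.74 million

Competitive equilibrium: 200.75 − 0.025q = 76.5 + 0.055q → q* = 1553.125, p* = 161.9219.
At the floor p = 172.32, quantity demanded = (200.75 − 172.32)/0.025 = 1137.2.
Sellers' marginal cost at q' = 1137.2: 76.5 + 0.055·1137.2 = 139.046.
Δq = 1553.125 − 1137.2 = 415.925; wedge = 172.32 − 139.046 = 33.274.
The triangle = ½ × 415.925 × 33.274 = €6919.74 million.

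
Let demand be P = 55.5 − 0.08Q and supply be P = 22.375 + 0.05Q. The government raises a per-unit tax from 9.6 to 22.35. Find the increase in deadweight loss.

1566.78

Competitive equilibrium: 55.5 − 0.08Q = 22.375 + 0.05Q → Q* = 254.8077, P* = 35.1154.
For a per-unit tax t: ΔQ = t/0.13, so DWL = ½·t·(t/0.13) = t²/0.26.
At t = 9.6: DWL = 354.462. At t = 22.35: DWL = 1921.24.
Increase = 1921.24 − 354.462 = 1566.78.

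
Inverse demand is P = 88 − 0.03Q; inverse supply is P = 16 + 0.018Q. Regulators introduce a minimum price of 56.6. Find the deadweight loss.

4932.27

Competitive equilibrium: 88 − 0.03Q = 16 + 0.018Q → Q* = 1500, P* = 43.
At the floor P = 56.6, quantity demanded = (88 − 56.6)/0.03 = 1046.6667.
Sellers' marginal cost at Q' = 1046.6667: 16 + 0.018·1046.6667 = 34.84.
ΔQ = 1500 − 1046.6667 = 453.3333; wedge = 56.6 − 34.84 = 21.76.
DWL = ½ × 453.3333 × 21.76 = 4932.27.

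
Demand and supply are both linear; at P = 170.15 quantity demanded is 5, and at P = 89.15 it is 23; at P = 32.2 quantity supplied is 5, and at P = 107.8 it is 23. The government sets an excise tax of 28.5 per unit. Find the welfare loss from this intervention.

46.68

Demand slope = (89.15 − 170.15)/(23 − 5) = −4.5, so P = 192.65 − 4.5Q.
Supply slope = (107.8 − 32.2)/(23 − 5) = 4.2, so P = 11.2 + 4.2Q.
Competitive equilibrium: 192.65 − 4.5Q = 11.2 + 4.2Q → Q* = 20.8563, P* = 98.7966.
With the tax, the buyer price exceeds the seller price by 28.5: (192.65 − 4.5Q) − (11.2 + 4.2Q) = 28.5 → Q' = 17.5805.
ΔQ = 20.8563 − 17.5805 = 3.2758; the wedge equals the tax, 28.5.
The triangle = ½ × 3.2758 × 28.5 = 46.68.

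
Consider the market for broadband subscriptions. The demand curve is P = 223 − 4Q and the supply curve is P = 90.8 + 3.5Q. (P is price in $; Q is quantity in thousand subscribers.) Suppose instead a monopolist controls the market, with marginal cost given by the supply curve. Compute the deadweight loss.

$140.96 thousand

Competitive equilibrium: 223 − 4Q = 90.8 + 3.5Q → Q* = 17.6267, P* = 152.4933.
Marginal revenue: MR = 223 − 8Q. Set MR = MC: 223 − 8Q = 90.8 + 3.5Q → Q_m = 11.4957.
Price P_m = 223 − 4·11.4957 = 177.0172; MC(Q_m) = 90.8 + 3.5·11.4957 = 131.035.
Competitive Q* = 17.6267, so ΔQ = 6.131; wedge = 177.0172 − 131.035 = 45.9822.
Deadweight loss = ½ × 6.131 × 45.9822 = $140.96 thousand.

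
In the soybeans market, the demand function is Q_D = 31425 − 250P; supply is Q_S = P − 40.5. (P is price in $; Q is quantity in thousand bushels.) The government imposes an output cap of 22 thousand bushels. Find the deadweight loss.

In inverse form: demand P = 125.7 − 0.004Q, supply P = 40.5 + Q.
Competitive equilibrium: 125.7 − 0.004Q = 40.5 + Q → Q* = 84.8606, P* = 125.3606.
At Q = 22: demand price = 125.7 − 0.004·22 = 125.612; supply price = 40.5 + 1·22 = 62.5.
ΔQ = 84.8606 − 22 = 62.8606; wedge = 125.612 − 62.5 = 63.112.
The triangle = ½ × 62.8606 × 63.112 = $1983.63 thousand.

$1983.63 thousand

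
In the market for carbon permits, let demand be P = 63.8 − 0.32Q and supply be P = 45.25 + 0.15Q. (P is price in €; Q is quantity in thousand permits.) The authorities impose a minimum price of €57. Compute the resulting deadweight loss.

Competitive equilibrium: 63.8 − 0.32Q = 45.25 + 0.15Q → Q* = 39.4681, P* = 51.1702.
At the floor P = 57, quantity demanded = (63.8 − 57)/0.32 = 21.25.
Sellers' marginal cost at Q' = 21.25: 45.25 + 0.15·21.25 = 48.4375.
ΔQ = 39.4681 − 21.25 = 18.2181; wedge = 57 − 48.4375 = 8.5625.
Deadweight loss = ½ × 18.2181 × 8.5625 = €78 thousand.

€78 thousand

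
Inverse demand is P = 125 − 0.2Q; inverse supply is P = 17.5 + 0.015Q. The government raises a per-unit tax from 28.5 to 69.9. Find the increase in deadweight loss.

9473.86

Competitive equilibrium: 125 − 0.2Q = 17.5 + 0.015Q → Q* = 500, P* = 25.
For a per-unit tax t: ΔQ = t/0.215, so DWL = ½·t·(t/0.215) = t²/0.43.
At t = 28.5: DWL = 1888.953. At t = 69.9: DWL = 11362.814.
Increase = 11362.814 − 1888.953 = 9473.86.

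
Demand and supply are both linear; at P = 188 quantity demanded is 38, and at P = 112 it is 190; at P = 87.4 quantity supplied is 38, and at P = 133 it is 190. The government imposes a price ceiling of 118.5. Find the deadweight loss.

195.07

Demand slope = (112 − 188)/(190 − 38) = −0.5, so P = 207 − 0.5Q.
Supply slope = (133 − 87.4)/(190 − 38) = 0.3, so P = 76 + 0.3Q.
Competitive equilibrium: 207 − 0.5Q = 76 + 0.3Q → Q* = 163.75, P* = 125.125.
At the ceiling P = 118.5, quantity supplied = (118.5 − 76)/0.3 = 141.6667.
Willingness to pay at Q' = 141.6667: 207 − 0.5·141.6667 = 136.1667.
ΔQ = 163.75 − 141.6667 = 22.0833; wedge = 136.1667 − 118.5 = 17.6667.
DWL = ½ × 22.0833 × 17.6667 = 195.07.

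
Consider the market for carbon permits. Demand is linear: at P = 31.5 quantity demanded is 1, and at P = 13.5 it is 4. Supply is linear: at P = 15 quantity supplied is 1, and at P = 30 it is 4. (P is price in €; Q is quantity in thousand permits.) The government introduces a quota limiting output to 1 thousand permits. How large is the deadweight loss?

€12.375 thousand

Demand slope = (13.5 − 31.5)/(4 − 1) = −6, so P = 37.5 − 6Q.
Supply slope = (30 − 15)/(4 − 1) = 5, so P = 10 + 5Q.
Competitive equilibrium: 37.5 − 6Q = 10 + 5Q → Q* = 2.5, P* = 22.5.
At Q = 1: demand price = 37.5 − 6·1 = 31.5; supply price = 10 + 5·1 = 15.
ΔQ = 2.5 − 1 = 1.5; wedge = 31.5 − 15 = 16.5.
Welfare loss = ½ × 1.5 × 16.5 = €12.375 thousand.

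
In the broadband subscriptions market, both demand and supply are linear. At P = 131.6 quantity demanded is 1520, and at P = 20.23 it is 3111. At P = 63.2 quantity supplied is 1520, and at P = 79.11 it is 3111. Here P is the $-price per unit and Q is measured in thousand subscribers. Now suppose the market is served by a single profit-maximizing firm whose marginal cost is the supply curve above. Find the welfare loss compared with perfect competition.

$49136.11 thousand

Demand slope = (20.23 − 131.6)/(3111 − 1520) = −0.07, so P = 238 − 0.07Q.
Supply slope = (79.11 − 63.2)/(3111 − 1520) = 0.01, so P = 48 + 0.01Q.
Competitive equilibrium: 238 − 0.07Q = 48 + 0.01Q → Q* = 2375, P* = 71.75.
Marginal revenue: MR = 238 − 0.14Q. Set MR = MC: 238 − 0.14Q = 48 + 0.01Q → Q_m = 1266.66667.
Price P_m = 238 − 0.07·1266.66667 = 149.33333; MC(Q_m) = 48 + 0.01·1266.66667 = 60.66667.
Competitive Q* = 2375, so ΔQ = 1108.33333; wedge = 149.33333 − 60.66667 = 88.66666.
Deadweight loss = ½ × 1108.33333 × 88.66666 = $49136.11 thousand.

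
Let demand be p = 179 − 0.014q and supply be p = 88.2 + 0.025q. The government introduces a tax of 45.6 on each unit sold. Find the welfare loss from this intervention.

26658.46

Competitive equilibrium: 179 − 0.014q = 88.2 + 0.025q → q* = 2328.2051, p* = 146.4051.
With the tax, the buyer price exceeds the seller price by 45.6: (179 − 0.014q) − (88.2 + 0.025q) = 45.6 → q' = 1158.9744.
Δq = 2328.2051 − 1158.9744 = 1169.2307; the wedge equals the tax, 45.6.
Welfare loss = ½ × 1169.2307 × 45.6 = 26658.46.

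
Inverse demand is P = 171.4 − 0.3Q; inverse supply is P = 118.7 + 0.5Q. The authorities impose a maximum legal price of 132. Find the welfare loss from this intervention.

617.01

Competitive equilibrium: 171.4 − 0.3Q = 118.7 + 0.5Q → Q* = 65.875, P* = 151.6375.
At the ceiling P = 132, quantity supplied = (132 − 118.7)/0.5 = 26.6.
Willingness to pay at Q' = 26.6: 171.4 − 0.3·26.6 = 163.42.
ΔQ = 65.875 − 26.6 = 39.275; wedge = 163.42 − 132 = 31.42.
Welfare loss = ½ × 39.275 × 31.42 = 617.01.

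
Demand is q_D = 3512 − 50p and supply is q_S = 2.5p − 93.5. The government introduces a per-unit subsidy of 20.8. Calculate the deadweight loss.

515.05

In inverse form: demand p = 70.24 − 0.02q, supply p = 37.4 + 0.4q.
Competitive equilibrium: 70.24 − 0.02q = 37.4 + 0.4q → q* = 78.1905, p* = 68.6762.
The subsidy lowers effective supply by 20.8: p = 16.6 + 0.4q.
New quantity: 70.24 − 0.02q = 16.6 + 0.4q → q' = 127.7143.
Overproduction Δq = 127.7143 − 78.1905 = 49.5238; wedge = subsidy = 20.8.
The triangle = ½ × 49.5238 × 20.8 = 515.05.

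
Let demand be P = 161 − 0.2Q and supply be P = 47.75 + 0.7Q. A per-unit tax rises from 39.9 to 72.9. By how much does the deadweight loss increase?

2068

Competitive equilibrium: 161 − 0.2Q = 47.75 + 0.7Q → Q* = 125.8333, P* = 135.8333.
For a per-unit tax t: ΔQ = t/0.9, so DWL = ½·t·(t/0.9) = t²/1.8.
At t = 39.9: DWL = 884.45. At t = 72.9: DWL = 2952.45.
Increase = 2952.45 − 884.45 = 2068.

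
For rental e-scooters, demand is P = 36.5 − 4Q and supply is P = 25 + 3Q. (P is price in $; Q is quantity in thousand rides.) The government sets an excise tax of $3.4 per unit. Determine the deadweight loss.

$0.83 thousand

Competitive equilibrium: 36.5 − 4Q = 25 + 3Q → Q* = 1.6429, P* = 29.9286.
With the tax, the buyer price exceeds the seller price by 3.4: (36.5 − 4Q) − (25 + 3Q) = 3.4 → Q' = 1.1571.
ΔQ = 1.6429 − 1.1571 = 0.4858; the wedge equals the tax, 3.4.
DWL = ½ × 0.4858 × 3.4 = $0.83 thousand.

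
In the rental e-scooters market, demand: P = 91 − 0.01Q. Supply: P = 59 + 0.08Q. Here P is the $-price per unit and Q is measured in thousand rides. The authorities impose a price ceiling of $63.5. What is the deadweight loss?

$4031.27 thousand

Competitive equilibrium: 91 − 0.01Q = 59 + 0.08Q → Q* = 355.5556, P* = 87.4444.
At the ceiling P = 63.5, quantity supplied = (63.5 − 59)/0.08 = 56.25.
Willingness to pay at Q' = 56.25: 91 − 0.01·56.25 = 90.4375.
ΔQ = 355.5556 − 56.25 = 299.3056; wedge = 90.4375 − 63.5 = 26.9375.
DWL = ½ × 299.3056 × 26.9375 = $4031.27 thousand.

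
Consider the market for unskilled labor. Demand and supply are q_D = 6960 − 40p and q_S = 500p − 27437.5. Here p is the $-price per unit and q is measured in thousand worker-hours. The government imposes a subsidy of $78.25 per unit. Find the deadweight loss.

In inverse form: demand p = 174 − 0.025q, supply p = 54.875 + 0.002q.
Competitive equilibrium: 174 − 0.025q = 54.875 + 0.002q → q* = 4412.037, p* = 63.6991.
The subsidy lowers effective supply by 78.25: p = 0.002q − 23.375.
New quantity: 174 − 0.025q = 0.002q − 23.375 → q' = 7310.1852.
Overproduction Δq = 7310.1852 − 4412.037 = 2898.1482; wedge = subsidy = 78.25.
Welfare loss = ½ × 2898.1482 × 78.25 = $113390.05 thousand.

$113390.05 thousand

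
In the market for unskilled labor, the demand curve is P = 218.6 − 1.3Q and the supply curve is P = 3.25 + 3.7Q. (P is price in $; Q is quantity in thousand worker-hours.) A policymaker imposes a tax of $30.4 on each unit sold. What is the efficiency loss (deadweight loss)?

$92.416 thousand

Competitive equilibrium: 218.6 − 1.3Q = 3.25 + 3.7Q → Q* = 43.07, P* = 162.609.
With the tax, the buyer price exceeds the seller price by 30.4: (218.6 − 1.3Q) − (3.25 + 3.7Q) = 30.4 → Q' = 36.99.
ΔQ = 43.07 − 36.99 = 6.08; the wedge equals the tax, 30.4.
The triangle = ½ × 6.08 × 30.4 = $92.416 thousand.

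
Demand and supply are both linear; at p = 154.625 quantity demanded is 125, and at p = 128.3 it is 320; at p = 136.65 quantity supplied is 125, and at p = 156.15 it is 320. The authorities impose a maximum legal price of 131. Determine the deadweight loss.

2078.13

Demand slope = (128.3 − 154.625)/(320 − 125) = −0.135, so p = 171.5 − 0.135q.
Supply slope = (156.15 − 136.65)/(320 − 125) = 0.1, so p = 124.15 + 0.1q.
Competitive equilibrium: 171.5 − 0.135q = 124.15 + 0.1q → q* = 201.4894, p* = 144.2989.
At the ceiling p = 131, quantity supplied = (131 − 124.15)/0.1 = 68.5.
Willingness to pay at q' = 68.5: 171.5 − 0.135·68.5 = 162.2525.
Δq = 201.4894 − 68.5 = 132.9894; wedge = 162.2525 − 131 = 31.2525.
Deadweight loss = ½ × 132.9894 × 31.2525 = 2078.13.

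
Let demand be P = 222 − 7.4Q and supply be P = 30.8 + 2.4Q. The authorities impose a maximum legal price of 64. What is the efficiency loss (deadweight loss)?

Competitive equilibrium: 222 − 7.4Q = 30.8 + 2.4Q → Q* = 19.5102, P* = 77.6245.
At the ceiling P = 64, quantity supplied = (64 − 30.8)/2.4 = 13.8333.
Willingness to pay at Q' = 13.8333: 222 − 7.4·13.8333 = 119.6336.
ΔQ = 19.5102 − 13.8333 = 5.6769; wedge = 119.6336 − 64 = 55.6336.
Deadweight loss = ½ × 5.6769 × 55.6336 = 157.91.

157.91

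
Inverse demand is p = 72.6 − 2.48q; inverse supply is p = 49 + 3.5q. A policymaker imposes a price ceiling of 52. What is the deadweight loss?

28.54

Competitive equilibrium: 72.6 − 2.48q = 49 + 3.5q → q* = 3.9465, p* = 62.8127.
At the ceiling p = 52, quantity supplied = (52 − 49)/3.5 = 0.8571.
Willingness to pay at q' = 0.8571: 72.6 − 2.48·0.8571 = 70.4744.
Δq = 3.9465 − 0.8571 = 3.0894; wedge = 70.4744 − 52 = 18.4744.
DWL = ½ × 3.0894 × 18.4744 = 28.54.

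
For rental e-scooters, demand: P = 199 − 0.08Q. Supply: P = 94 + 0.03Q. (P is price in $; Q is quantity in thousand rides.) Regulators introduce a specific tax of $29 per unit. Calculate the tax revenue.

Competitive equilibrium: 199 − 0.08Q = 94 + 0.03Q → Q* = 954.5455, P* = 122.6364.
With the tax, the buyer price exceeds the seller price by 29: (199 − 0.08Q) − (94 + 0.03Q) = 29 → Q' = 690.9091.
Tax revenue = 29 × 690.9091 = $20036.36 thousand.

$20036.36 thousand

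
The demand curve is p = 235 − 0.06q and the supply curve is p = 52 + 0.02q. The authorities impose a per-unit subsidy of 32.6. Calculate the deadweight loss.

6642.25

Competitive equilibrium: 235 − 0.06q = 52 + 0.02q → q* = 2287.5, p* = 97.75.
The subsidy lowers effective supply by 32.6: p = 19.4 + 0.02q.
New quantity: 235 − 0.06q = 19.4 + 0.02q → q' = 2695.
Overproduction Δq = 2695 − 2287.5 = 407.5; wedge = subsidy = 32.6.
The triangle = ½ × 407.5 × 32.6 = 6642.25.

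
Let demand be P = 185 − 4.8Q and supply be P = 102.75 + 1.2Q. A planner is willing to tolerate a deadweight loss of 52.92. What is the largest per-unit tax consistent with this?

Competitive equilibrium: 185 − 4.8Q = 102.75 + 1.2Q → Q* = 13.7083, P* = 119.2.
A tax t gives ΔQ = t/6 and wedge t, so DWL = t²/12.
t²/12 = 52.92 → t² = 635.04 → t = 25.2.

25.2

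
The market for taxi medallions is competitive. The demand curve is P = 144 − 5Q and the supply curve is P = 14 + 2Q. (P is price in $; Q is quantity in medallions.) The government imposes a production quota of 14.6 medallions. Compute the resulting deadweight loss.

Competitive equilibrium: 144 − 5Q = 14 + 2Q → Q* = 18.5714, P* = 51.1429.
At Q = 14.6: demand price = 144 − 5·14.6 = 71; supply price = 14 + 2·14.6 = 43.2.
ΔQ = 18.5714 − 14.6 = 3.9714; wedge = 71 − 43.2 = 27.8.
The triangle = ½ × 3.9714 × 27.8 = $55.20.

$55.20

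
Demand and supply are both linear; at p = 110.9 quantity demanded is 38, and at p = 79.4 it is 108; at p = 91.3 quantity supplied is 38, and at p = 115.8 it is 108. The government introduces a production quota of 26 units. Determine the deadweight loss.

Demand slope = (79.4 − 110.9)/(108 − 38) = −0.45, so p = 128 − 0.45q.
Supply slope = (115.8 − 91.3)/(108 − 38) = 0.35, so p = 78 + 0.35q.
Competitive equilibrium: 128 − 0.45q = 78 + 0.35q → q* = 62.5, p* = 99.875.
At q = 26: demand price = 128 − 0.45·26 = 116.3; supply price = 78 + 0.35·26 = 87.1.
Δq = 62.5 − 26 = 36.5; wedge = 116.3 − 87.1 = 29.2.
The triangle = ½ × 36.5 × 29.2 = 532.90.

532.90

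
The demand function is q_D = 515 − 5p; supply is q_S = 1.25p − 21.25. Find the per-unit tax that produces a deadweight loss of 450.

30

In inverse form: demand p = 103 − 0.2q, supply p = 17 + 0.8q.
Competitive equilibrium: 103 − 0.2q = 17 + 0.8q → q* = 86, p* = 85.8.
A tax t gives Δq = t/1 and wedge t, so DWL = t²/2.
t²/2 = 450 → t² = 900 → t = 30.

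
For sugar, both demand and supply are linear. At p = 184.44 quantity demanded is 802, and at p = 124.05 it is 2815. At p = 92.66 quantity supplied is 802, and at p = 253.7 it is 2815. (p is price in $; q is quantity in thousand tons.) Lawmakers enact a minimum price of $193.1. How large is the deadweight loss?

$69365.84 thousand

Demand slope = (124.05 − 184.44)/(2815 − 802) = −0.03, so p = 208.5 − 0.03q.
Supply slope = (253.7 − 92.66)/(2815 − 802) = 0.08, so p = 28.5 + 0.08q.
Competitive equilibrium: 208.5 − 0.03q = 28.5 + 0.08q → q* = 1636.36364, p* = 159.40909.
At the floor p = 193.1, quantity demanded = (208.5 − 193.1)/0.03 = 513.33333.
Sellers' marginal cost at q' = 513.33333: 28.5 + 0.08·513.33333 = 69.56667.
Δq = 1636.36364 − 513.33333 = 1123.03031; wedge = 193.1 − 69.56667 = 123.53333.
The triangle = ½ × 1123.03031 × 123.53333 = $69365.84 thousand.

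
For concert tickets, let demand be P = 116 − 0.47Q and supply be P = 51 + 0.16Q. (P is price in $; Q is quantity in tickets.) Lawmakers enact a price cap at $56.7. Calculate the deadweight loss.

Competitive equilibrium: 116 − 0.47Q = 51 + 0.16Q → Q* = 103.1746, P* = 67.5079.
At the ceiling P = 56.7, quantity supplied = (56.7 − 51)/0.16 = 35.625.
Willingness to pay at Q' = 35.625: 116 − 0.47·35.625 = 99.2563.
ΔQ = 103.1746 − 35.625 = 67.5496; wedge = 99.2563 − 56.7 = 42.5563.
Welfare loss = ½ × 67.5496 × 42.5563 = $1437.33.

$1437.33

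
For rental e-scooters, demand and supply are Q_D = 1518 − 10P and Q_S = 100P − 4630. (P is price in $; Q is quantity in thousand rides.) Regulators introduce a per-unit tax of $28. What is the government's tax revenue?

$19727.27 thousand

In inverse form: demand P = 151.8 − 0.1Q, supply P = 46.3 + 0.01Q.
Competitive equilibrium: 151.8 − 0.1Q = 46.3 + 0.01Q → Q* = 959.0909, P* = 55.8909.
With the tax, the buyer price exceeds the seller price by 28: (151.8 − 0.1Q) − (46.3 + 0.01Q) = 28 → Q' = 704.5455.
Tax revenue = 28 × 704.5455 = $19727.27 thousand.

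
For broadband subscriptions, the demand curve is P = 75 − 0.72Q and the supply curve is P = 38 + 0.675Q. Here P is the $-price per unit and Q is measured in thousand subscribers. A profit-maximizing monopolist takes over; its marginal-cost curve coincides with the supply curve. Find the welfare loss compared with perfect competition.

$56.86 thousand

Competitive equilibrium: 75 − 0.72Q = 38 + 0.675Q → Q* = 26.5233, P* = 55.9032.
Marginal revenue: MR = 75 − 1.44Q. Set MR = MC: 75 − 1.44Q = 38 + 0.675Q → Q_m = 17.4941.
Price P_m = 75 − 0.72·17.4941 = 62.4042; MC(Q_m) = 38 + 0.675·17.4941 = 49.8085.
Competitive Q* = 26.5233, so ΔQ = 9.0292; wedge = 62.4042 − 49.8085 = 12.5957.
DWL = ½ × 9.0292 × 12.5957 = $56.86 thousand.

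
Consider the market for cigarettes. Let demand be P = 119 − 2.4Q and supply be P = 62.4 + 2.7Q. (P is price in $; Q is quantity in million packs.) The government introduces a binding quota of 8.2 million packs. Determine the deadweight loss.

Competitive equilibrium: 119 − 2.4Q = 62.4 + 2.7Q → Q* = 11.098, P* = 92.3647.
At Q = 8.2: demand price = 119 − 2.4·8.2 = 99.32; supply price = 62.4 + 2.7·8.2 = 84.54.
ΔQ = 11.098 − 8.2 = 2.898; wedge = 99.32 − 84.54 = 14.78.
Welfare loss = ½ × 2.898 × 14.78 = $21.42 million.

$21.42 million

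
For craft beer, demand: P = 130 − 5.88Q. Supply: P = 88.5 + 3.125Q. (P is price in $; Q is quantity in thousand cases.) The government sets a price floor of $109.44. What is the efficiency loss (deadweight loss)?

$5.57 thousand

Competitive equilibrium: 130 − 5.88Q = 88.5 + 3.125Q → Q* = 4.6086, P* = 102.9017.
At the floor P = 109.44, quantity demanded = (130 − 109.44)/5.88 = 3.4966.
Sellers' marginal cost at Q' = 3.4966: 88.5 + 3.125·3.4966 = 99.4269.
ΔQ = 4.6086 − 3.4966 = 1.112; wedge = 109.44 − 99.4269 = 10.0131.
Welfare loss = ½ × 1.112 × 10.0131 = $5.57 thousand.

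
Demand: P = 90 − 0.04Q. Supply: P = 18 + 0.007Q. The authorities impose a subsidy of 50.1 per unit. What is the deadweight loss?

Competitive equilibrium: 90 − 0.04Q = 18 + 0.007Q → Q* = 1531.9149, P* = 28.7234.
The subsidy lowers effective supply by 50.1: P = 0.007Q − 32.1.
New quantity: 90 − 0.04Q = 0.007Q − 32.1 → Q' = 2597.8723.
Overproduction ΔQ = 2597.8723 − 1531.9149 = 1065.9574; wedge = subsidy = 50.1.
The triangle = ½ × 1065.9574 × 50.1 = 26702.23.

26702.23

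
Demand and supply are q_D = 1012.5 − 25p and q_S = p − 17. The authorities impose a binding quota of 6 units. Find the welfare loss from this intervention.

143.22

In inverse form: demand p = 40.5 − 0.04q, supply p = 17 + q.
Competitive equilibrium: 40.5 − 0.04q = 17 + q → q* = 22.59615, p* = 39.59615.
At q = 6: demand price = 40.5 − 0.04·6 = 40.26; supply price = 17 + 1·6 = 23.
Δq = 22.59615 − 6 = 16.59615; wedge = 40.26 − 23 = 17.26.
DWL = ½ × 16.59615 × 17.26 = 143.22.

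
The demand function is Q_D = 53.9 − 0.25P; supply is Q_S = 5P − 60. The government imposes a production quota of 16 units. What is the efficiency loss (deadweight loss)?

In inverse form: demand P = 215.6 − 4Q, supply P = 12 + 0.2Q.
Competitive equilibrium: 215.6 − 4Q = 12 + 0.2Q → Q* = 48.4762, P* = 21.6952.
At Q = 16: demand price = 215.6 − 4·16 = 151.6; supply price = 12 + 0.2·16 = 15.2.
ΔQ = 48.4762 − 16 = 32.4762; wedge = 151.6 − 15.2 = 136.4.
Deadweight loss = ½ × 32.4762 × 136.4 = 2214.88.

2214.88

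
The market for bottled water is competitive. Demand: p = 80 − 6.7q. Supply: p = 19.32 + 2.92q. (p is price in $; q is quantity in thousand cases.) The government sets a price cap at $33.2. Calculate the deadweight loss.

$11.62 thousand

Competitive equilibrium: 80 − 6.7q = 19.32 + 2.92q → q* = 6.3077, p* = 37.7385.
At the ceiling p = 33.2, quantity supplied = (33.2 − 19.32)/2.92 = 4.7534.
Willingness to pay at q' = 4.7534: 80 − 6.7·4.7534 = 48.1522.
Δq = 6.3077 − 4.7534 = 1.5543; wedge = 48.1522 − 33.2 = 14.9522.
DWL = ½ × 1.5543 × 14.9522 = $11.62 thousand.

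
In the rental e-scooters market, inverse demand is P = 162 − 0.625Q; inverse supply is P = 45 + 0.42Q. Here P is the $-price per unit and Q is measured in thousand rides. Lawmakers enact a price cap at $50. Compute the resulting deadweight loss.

$5230.95 thousand

Competitive equilibrium: 162 − 0.625Q = 45 + 0.42Q → Q* = 111.9617, P* = 92.0239.
At the ceiling P = 50, quantity supplied = (50 − 45)/0.42 = 11.9048.
Willingness to pay at Q' = 11.9048: 162 − 0.625·11.9048 = 154.5595.
ΔQ = 111.9617 − 11.9048 = 100.0569; wedge = 154.5595 − 50 = 104.5595.
The triangle = ½ × 100.0569 × 104.5595 = $5230.95 thousand.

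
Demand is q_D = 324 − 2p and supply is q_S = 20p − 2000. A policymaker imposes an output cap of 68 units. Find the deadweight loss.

550.15

In inverse form: demand p = 162 − 0.5q, supply p = 100 + 0.05q.
Competitive equilibrium: 162 − 0.5q = 100 + 0.05q → q* = 112.7273, p* = 105.6364.
At q = 68: demand price = 162 − 0.5·68 = 128; supply price = 100 + 0.05·68 = 103.4.
Δq = 112.7273 − 68 = 44.7273; wedge = 128 − 103.4 = 24.6.
Welfare loss = ½ × 44.7273 × 24.6 = 550.15.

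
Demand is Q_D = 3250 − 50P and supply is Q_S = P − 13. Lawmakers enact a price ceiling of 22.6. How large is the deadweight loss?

873.29

In inverse form: demand P = 65 − 0.02Q, supply P = 13 + Q.
Competitive equilibrium: 65 − 0.02Q = 13 + Q → Q* = 50.9804, P* = 63.9804.
At the ceiling P = 22.6, quantity supplied = (22.6 − 13)/1 = 9.6.
Willingness to pay at Q' = 9.6: 65 − 0.02·9.6 = 64.808.
ΔQ = 50.9804 − 9.6 = 41.3804; wedge = 64.808 − 22.6 = 42.208.
DWL = ½ × 41.3804 × 42.208 = 873.29.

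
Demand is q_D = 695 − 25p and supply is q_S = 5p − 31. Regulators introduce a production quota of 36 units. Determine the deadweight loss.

In inverse form: demand p = 27.8 − 0.04q, supply p = 6.2 + 0.2q.
Competitive equilibrium: 27.8 − 0.04q = 6.2 + 0.2q → q* = 90, p* = 24.2.
At q = 36: demand price = 27.8 − 0.04·36 = 26.36; supply price = 6.2 + 0.2·36 = 13.4.
Δq = 90 − 36 = 54; wedge = 26.36 − 13.4 = 12.96.
Welfare loss = ½ × 54 × 12.96 = 349.92.

349.92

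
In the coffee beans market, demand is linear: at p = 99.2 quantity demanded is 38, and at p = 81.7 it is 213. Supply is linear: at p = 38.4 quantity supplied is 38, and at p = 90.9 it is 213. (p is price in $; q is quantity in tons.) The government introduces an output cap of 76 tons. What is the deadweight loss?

Demand slope = (81.7 − 99.2)/(213 − 38) = −0.1, so p = 103 − 0.1q.
Supply slope = (90.9 − 38.4)/(213 − 38) = 0.3, so p = 27 + 0.3q.
Competitive equilibrium: 103 − 0.1q = 27 + 0.3q → q* = 190, p* = 84.
At q = 76: demand price = 103 − 0.1·76 = 95.4; supply price = 27 + 0.3·76 = 49.8.
Δq = 190 − 76 = 114; wedge = 95.4 − 49.8 = 45.6.
DWL = ½ × 114 × 45.6 = $2599.20.

$2599.20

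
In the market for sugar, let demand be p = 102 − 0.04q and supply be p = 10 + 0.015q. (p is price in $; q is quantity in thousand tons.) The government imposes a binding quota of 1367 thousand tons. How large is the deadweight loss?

$2570.40 thousand

Competitive equilibrium: 102 − 0.04q = 10 + 0.015q → q* = 1672.7273, p* = 35.0909.
At q = 1367: demand price = 102 − 0.04·1367 = 47.32; supply price = 10 + 0.015·1367 = 30.505.
Δq = 1672.7273 − 1367 = 305.7273; wedge = 47.32 − 30.505 = 16.815.
Deadweight loss = ½ × 305.7273 × 16.815 = $2570.40 thousand.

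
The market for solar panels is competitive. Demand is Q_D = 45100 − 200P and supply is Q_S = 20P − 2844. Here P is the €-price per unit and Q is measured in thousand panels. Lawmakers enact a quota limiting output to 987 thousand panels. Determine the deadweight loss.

In inverse form: demand P = 225.5 − 0.005Q, supply P = 142.2 + 0.05Q.
Competitive equilibrium: 225.5 − 0.005Q = 142.2 + 0.05Q → Q* = 1514.5455, P* = 217.9273.
At Q = 987: demand price = 225.5 − 0.005·987 = 220.565; supply price = 142.2 + 0.05·987 = 191.55.
ΔQ = 1514.5455 − 987 = 527.5455; wedge = 220.565 − 191.55 = 29.015.
Deadweight loss = ½ × 527.5455 × 29.015 = €7653.37 thousand.

€7653.37 thousand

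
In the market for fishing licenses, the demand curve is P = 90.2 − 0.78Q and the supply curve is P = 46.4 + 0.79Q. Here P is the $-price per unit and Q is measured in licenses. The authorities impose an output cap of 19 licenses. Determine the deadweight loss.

Competitive equilibrium: 90.2 − 0.78Q = 46.4 + 0.79Q → Q* = 27.8981, P* = 68.4395.
At Q = 19: demand price = 90.2 − 0.78·19 = 75.38; supply price = 46.4 + 0.79·19 = 61.41.
ΔQ = 27.8981 − 19 = 8.8981; wedge = 75.38 − 61.41 = 13.97.
Deadweight loss = ½ × 8.8981 × 13.97 = $62.15.

$62.15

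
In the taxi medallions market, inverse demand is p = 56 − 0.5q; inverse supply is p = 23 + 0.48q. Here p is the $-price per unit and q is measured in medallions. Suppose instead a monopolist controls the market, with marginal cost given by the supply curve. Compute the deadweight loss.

Competitive equilibrium: 56 − 0.5q = 23 + 0.48q → q* = 33.6735, p* = 39.1633.
Marginal revenue: MR = 56 − q. Set MR = MC: 56 − q = 23 + 0.48q → q_m = 22.2973.
Price p_m = 56 − 0.5·22.2973 = 44.8514; MC(q_m) = 23 + 0.48·22.2973 = 33.7027.
Competitive q* = 33.6735, so Δq = 11.3762; wedge = 44.8514 − 33.7027 = 11.1487.
The triangle = ½ × 11.3762 × 11.1487 = $63.41.

$63.41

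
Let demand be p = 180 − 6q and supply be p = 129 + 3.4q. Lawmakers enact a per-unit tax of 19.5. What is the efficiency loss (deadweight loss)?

Competitive equilibrium: 180 − 6q = 129 + 3.4q → q* = 5.4255, p* = 147.4468.
With the tax, the buyer price exceeds the seller price by 19.5: (180 − 6q) − (129 + 3.4q) = 19.5 → q' = 3.3511.
Δq = 5.4255 − 3.3511 = 2.0744; the wedge equals the tax, 19.5.
DWL = ½ × 2.0744 × 19.5 = 20.23.

20.23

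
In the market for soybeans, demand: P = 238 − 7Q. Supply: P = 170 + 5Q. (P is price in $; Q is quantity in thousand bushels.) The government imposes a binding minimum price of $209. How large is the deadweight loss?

Competitive equilibrium: 238 − 7Q = 170 + 5Q → Q* = 5.6667, P* = 198.3333.
At the floor P = 209, quantity demanded = (238 − 209)/7 = 4.1429.
Sellers' marginal cost at Q' = 4.1429: 170 + 5·4.1429 = 190.7145.
ΔQ = 5.6667 − 4.1429 = 1.5238; wedge = 209 − 190.7145 = 18.2855.
The triangle = ½ × 1.5238 × 18.2855 = $13.93 thousand.

$13.93 thousand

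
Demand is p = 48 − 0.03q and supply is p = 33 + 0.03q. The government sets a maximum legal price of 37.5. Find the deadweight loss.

300

Competitive equilibrium: 48 − 0.03q = 33 + 0.03q → q* = 250, p* = 40.5.
At the ceiling p = 37.5, quantity supplied = (37.5 − 33)/0.03 = 150.
Willingness to pay at q' = 150: 48 − 0.03·150 = 43.5.
Δq = 250 − 150 = 100; wedge = 43.5 − 37.5 = 6.
Welfare loss = ½ × 100 × 6 = 300.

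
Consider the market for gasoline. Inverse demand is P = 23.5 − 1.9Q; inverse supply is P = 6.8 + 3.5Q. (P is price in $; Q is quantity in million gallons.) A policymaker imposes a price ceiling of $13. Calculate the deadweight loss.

$4.71 million

Competitive equilibrium: 23.5 − 1.9Q = 6.8 + 3.5Q → Q* = 3.0926, P* = 17.6241.
At the ceiling P = 13, quantity supplied = (13 − 6.8)/3.5 = 1.7714.
Willingness to pay at Q' = 1.7714: 23.5 − 1.9·1.7714 = 20.1343.
ΔQ = 3.0926 − 1.7714 = 1.3212; wedge = 20.1343 − 13 = 7.1343.
Welfare loss = ½ × 1.3212 × 7.1343 = $4.71 million.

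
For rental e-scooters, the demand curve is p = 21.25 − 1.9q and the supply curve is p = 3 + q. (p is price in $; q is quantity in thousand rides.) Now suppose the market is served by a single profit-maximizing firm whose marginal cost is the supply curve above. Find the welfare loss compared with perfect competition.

$9 thousand

Competitive equilibrium: 21.25 − 1.9q = 3 + q → q* = 6.2931, p* = 9.2931.
Marginal revenue: MR = 21.25 − 3.8q. Set MR = MC: 21.25 − 3.8q = 3 + q → q_m = 3.8021.
Price p_m = 21.25 − 1.9·3.8021 = 14.026; MC(q_m) = 3 + 1·3.8021 = 6.8021.
Competitive q* = 6.2931, so Δq = 2.491; wedge = 14.026 − 6.8021 = 7.2239.
Deadweight loss = ½ × 2.491 × 7.2239 = $9 thousand.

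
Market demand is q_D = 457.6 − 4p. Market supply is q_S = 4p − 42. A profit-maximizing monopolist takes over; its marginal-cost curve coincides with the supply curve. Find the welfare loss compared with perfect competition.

In inverse form: demand p = 114.4 − 0.25q, supply p = 10.5 + 0.25q.
Competitive equilibrium: 114.4 − 0.25q = 10.5 + 0.25q → q* = 207.8, p* = 62.45.
Marginal revenue: MR = 114.4 − 0.5q. Set MR = MC: 114.4 − 0.5q = 10.5 + 0.25q → q_m = 138.5333.
Price p_m = 114.4 − 0.25·138.5333 = 79.7667; MC(q_m) = 10.5 + 0.25·138.5333 = 45.1333.
Competitive q* = 207.8, so Δq = 69.2667; wedge = 79.7667 − 45.1333 = 34.6334.
The triangle = ½ × 69.2667 × 34.6334 = 1199.47.

1199.47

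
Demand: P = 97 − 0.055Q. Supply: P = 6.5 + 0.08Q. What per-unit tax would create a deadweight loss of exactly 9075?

Competitive equilibrium: 97 − 0.055Q = 6.5 + 0.08Q → Q* = 670.3704, P* = 60.1296.
A tax t gives ΔQ = t/0.135 and wedge t, so DWL = t²/0.27.
t²/0.27 = 9075 → t² = 2450.25 → t = 49.5.

49.5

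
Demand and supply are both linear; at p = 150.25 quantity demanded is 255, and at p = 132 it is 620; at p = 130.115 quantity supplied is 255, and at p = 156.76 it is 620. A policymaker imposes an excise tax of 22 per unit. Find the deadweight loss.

1967.48

Demand slope = (132 − 150.25)/(620 − 255) = −0.05, so p = 163 − 0.05q.
Supply slope = (156.76 − 130.115)/(620 − 255) = 0.073, so p = 111.5 + 0.073q.
Competitive equilibrium: 163 − 0.05q = 111.5 + 0.073q → q* = 418.6992, p* = 142.065.
With the tax, the buyer price exceeds the seller price by 22: (163 − 0.05q) − (111.5 + 0.073q) = 22 → q' = 239.8374.
Δq = 418.6992 − 239.8374 = 178.8618; the wedge equals the tax, 22.
Welfare loss = ½ × 178.8618 × 22 = 1967.48.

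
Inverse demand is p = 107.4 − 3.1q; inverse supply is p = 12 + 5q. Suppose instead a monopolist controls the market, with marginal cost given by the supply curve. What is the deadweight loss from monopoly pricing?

Competitive equilibrium: 107.4 − 3.1q = 12 + 5q → q* = 11.7778, p* = 70.8889.
Marginal revenue: MR = 107.4 − 6.2q. Set MR = MC: 107.4 − 6.2q = 12 + 5q → q_m = 8.5179.
Price p_m = 107.4 − 3.1·8.5179 = 80.9945; MC(q_m) = 12 + 5·8.5179 = 54.5895.
Competitive q* = 11.7778, so Δq = 3.2599; wedge = 80.9945 − 54.5895 = 26.405.
DWL = ½ × 3.2599 × 26.405 = 43.04.

43.04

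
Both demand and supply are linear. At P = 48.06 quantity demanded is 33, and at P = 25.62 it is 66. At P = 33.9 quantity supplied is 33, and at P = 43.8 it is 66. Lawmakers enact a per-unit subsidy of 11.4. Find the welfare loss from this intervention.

66.31

Demand slope = (25.62 − 48.06)/(66 − 33) = −0.68, so P = 70.5 − 0.68Q.
Supply slope = (43.8 − 33.9)/(66 − 33) = 0.3, so P = 24 + 0.3Q.
Competitive equilibrium: 70.5 − 0.68Q = 24 + 0.3Q → Q* = 47.449, P* = 38.2347.
The subsidy lowers effective supply by 11.4: P = 12.6 + 0.3Q.
New quantity: 70.5 − 0.68Q = 12.6 + 0.3Q → Q' = 59.0816.
Overproduction ΔQ = 59.0816 − 47.449 = 11.6326; wedge = subsidy = 11.4.
Welfare loss = ½ × 11.6326 × 11.4 = 66.31.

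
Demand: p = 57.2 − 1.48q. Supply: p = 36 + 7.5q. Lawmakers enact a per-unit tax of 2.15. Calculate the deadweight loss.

0.26

Competitive equilibrium: 57.2 − 1.48q = 36 + 7.5q → q* = 2.3608, p* = 53.706.
With the tax, the buyer price exceeds the seller price by 2.15: (57.2 − 1.48q) − (36 + 7.5q) = 2.15 → q' = 2.1214.
Δq = 2.3608 − 2.1214 = 0.2394; the wedge equals the tax, 2.15.
Welfare loss = ½ × 0.2394 × 2.15 = 0.26.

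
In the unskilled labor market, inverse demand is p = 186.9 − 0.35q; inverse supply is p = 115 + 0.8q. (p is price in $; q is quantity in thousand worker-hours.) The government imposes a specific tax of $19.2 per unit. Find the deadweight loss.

Competitive equilibrium: 186.9 − 0.35q = 115 + 0.8q → q* = 62.5217, p* = 165.0174.
With the tax, the buyer price exceeds the seller price by 19.2: (186.9 − 0.35q) − (115 + 0.8q) = 19.2 → q' = 45.8261.
Δq = 62.5217 − 45.8261 = 16.6956; the wedge equals the tax, 19.2.
Welfare loss = ½ × 16.6956 × 19.2 = $160.28 thousand.

$160.28 thousand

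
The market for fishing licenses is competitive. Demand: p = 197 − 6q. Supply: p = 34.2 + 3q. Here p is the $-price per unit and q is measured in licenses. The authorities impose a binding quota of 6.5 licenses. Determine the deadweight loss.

$604.36

Competitive equilibrium: 197 − 6q = 34.2 + 3q → q* = 18.0889, p* = 88.4667.
At q = 6.5: demand price = 197 − 6·6.5 = 158; supply price = 34.2 + 3·6.5 = 53.7.
Δq = 18.0889 − 6.5 = 11.5889; wedge = 158 − 53.7 = 104.3.
DWL = ½ × 11.5889 × 104.3 = $604.36.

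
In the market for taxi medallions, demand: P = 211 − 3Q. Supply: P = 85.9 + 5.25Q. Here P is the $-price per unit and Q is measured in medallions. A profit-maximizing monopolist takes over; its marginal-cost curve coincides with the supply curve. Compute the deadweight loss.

Competitive equilibrium: 211 − 3Q = 85.9 + 5.25Q → Q* = 15.1636, P* = 165.5091.
Marginal revenue: MR = 211 − 6Q. Set MR = MC: 211 − 6Q = 85.9 + 5.25Q → Q_m = 11.12.
Price P_m = 211 − 3·11.12 = 177.64; MC(Q_m) = 85.9 + 5.25·11.12 = 144.28.
Competitive Q* = 15.1636, so ΔQ = 4.0436; wedge = 177.64 − 144.28 = 33.36.
Deadweight loss = ½ × 4.0436 × 33.36 = $67.45.

$67.45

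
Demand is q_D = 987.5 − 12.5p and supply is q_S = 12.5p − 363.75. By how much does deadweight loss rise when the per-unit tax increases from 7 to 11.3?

In inverse form: demand p = 79 − 0.08q, supply p = 29.1 + 0.08q.
Competitive equilibrium: 79 − 0.08q = 29.1 + 0.08q → q* = 311.875, p* = 54.05.
For a per-unit tax t: Δq = t/0.16, so DWL = ½·t·(t/0.16) = t²/0.32.
At t = 7: DWL = 153.125. At t = 11.3: DWL = 399.031.
Increase = 399.031 − 153.125 = 245.91.

245.91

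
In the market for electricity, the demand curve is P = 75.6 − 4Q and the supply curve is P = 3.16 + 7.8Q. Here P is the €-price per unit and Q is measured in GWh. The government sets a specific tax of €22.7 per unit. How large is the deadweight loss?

Competitive equilibrium: 75.6 − 4Q = 3.16 + 7.8Q → Q* = 6.139, P* = 51.0441.
With the tax, the buyer price exceeds the seller price by 22.7: (75.6 − 4Q) − (3.16 + 7.8Q) = 22.7 → Q' = 4.2153.
ΔQ = 6.139 − 4.2153 = 1.9237; the wedge equals the tax, 22.7.
Deadweight loss = ½ × 1.9237 × 22.7 = €21.83.

€21.83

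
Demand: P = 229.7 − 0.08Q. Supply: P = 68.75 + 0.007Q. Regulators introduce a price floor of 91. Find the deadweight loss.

Competitive equilibrium: 229.7 − 0.08Q = 68.75 + 0.007Q → Q* = 1850, P* = 81.7.
At the floor P = 91, quantity demanded = (229.7 − 91)/0.08 = 1733.75.
Sellers' marginal cost at Q' = 1733.75: 68.75 + 0.007·1733.75 = 80.8863.
ΔQ = 1850 − 1733.75 = 116.25; wedge = 91 − 80.8863 = 10.1137.
Deadweight loss = ½ × 116.25 × 10.1137 = 587.86.

587.86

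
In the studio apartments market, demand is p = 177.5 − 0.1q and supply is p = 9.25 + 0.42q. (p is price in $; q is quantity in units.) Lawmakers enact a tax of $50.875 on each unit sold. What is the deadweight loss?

Competitive equilibrium: 177.5 − 0.1q = 9.25 + 0.42q → q* = 323.5577, p* = 145.1442.
With the tax, the buyer price exceeds the seller price by 50.875: (177.5 − 0.1q) − (9.25 + 0.42q) = 50.875 → q' = 225.7212.
Δq = 323.5577 − 225.7212 = 97.8365; the wedge equals the tax, 50.875.
DWL = ½ × 97.8365 × 50.875 = $2488.72.

$2488.72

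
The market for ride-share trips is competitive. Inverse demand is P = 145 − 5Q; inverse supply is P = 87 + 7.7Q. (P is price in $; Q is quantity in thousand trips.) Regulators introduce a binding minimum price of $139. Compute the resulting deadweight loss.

$71.98 thousand

Competitive equilibrium: 145 − 5Q = 87 + 7.7Q → Q* = 4.5669, P* = 122.1654.
At the floor P = 139, quantity demanded = (145 − 139)/5 = 1.2.
Sellers' marginal cost at Q' = 1.2: 87 + 7.7·1.2 = 96.24.
ΔQ = 4.5669 − 1.2 = 3.3669; wedge = 139 − 96.24 = 42.76.
The triangle = ½ × 3.3669 × 42.76 = $71.98 thousand.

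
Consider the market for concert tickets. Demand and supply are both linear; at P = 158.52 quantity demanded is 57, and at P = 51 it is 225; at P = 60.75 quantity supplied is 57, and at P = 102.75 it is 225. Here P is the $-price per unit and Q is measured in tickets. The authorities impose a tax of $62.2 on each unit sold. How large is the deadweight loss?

$2173.51

Demand slope = (51 − 158.52)/(225 − 57) = −0.64, so P = 195 − 0.64Q.
Supply slope = (102.75 − 60.75)/(225 − 57) = 0.25, so P = 46.5 + 0.25Q.
Competitive equilibrium: 195 − 0.64Q = 46.5 + 0.25Q → Q* = 166.85393, P* = 88.21348.
With the tax, the buyer price exceeds the seller price by 62.2: (195 − 0.64Q) − (46.5 + 0.25Q) = 62.2 → Q' = 96.96629.
ΔQ = 166.85393 − 96.96629 = 69.88764; the wedge equals the tax, 62.2.
DWL = ½ × 69.88764 × 62.2 = $2173.51.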